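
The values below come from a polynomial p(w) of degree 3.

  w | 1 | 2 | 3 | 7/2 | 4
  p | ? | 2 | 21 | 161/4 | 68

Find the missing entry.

The 4 known values determine p uniquely (degree ≤ 3).
Evaluate each Lagrange basis at w = 1:
L_0(1) = (-2)·(-5/2)·(-3)/[(-1)·(-3/2)·(-2)] = 5
L_1(1) = (-1)·(-5/2)·(-3)/[(1)·(-1/2)·(-1)] = -15
L_2(1) = (-1)·(-2)·(-3)/[(3/2)·(1/2)·(-1/2)] = 16
L_3(1) = (-1)·(-2)·(-5/2)/[(2)·(1)·(1/2)] = -5
Sum: 2·(5) + 21·(-15) + 161/4·(16) + 68·(-5) = -1

-1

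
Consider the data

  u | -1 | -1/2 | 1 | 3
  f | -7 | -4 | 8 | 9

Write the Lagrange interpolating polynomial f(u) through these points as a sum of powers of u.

Build the Lagrange basis polynomials:
L_0(u) = (u + 1/2)(u - 1)(u - 3) / [-4] = -(1/4)u^3 + (7/8)u^2 - (1/4)u - 3/8
L_1(u) = (u + 1)(u - 1)(u - 3) / [21/8] = (8/21)u^3 - (8/7)u^2 - (8/21)u + 8/7
L_2(u) = (u + 1)(u + 1/2)(u - 3) / [-6] = -(1/6)u^3 + (1/4)u^2 + (2/3)u + 1/4
L_3(u) = (u + 1)(u + 1/2)(u - 1) / [28] = (1/28)u^3 + (1/56)u^2 - (1/28)u - 1/56
f(u) = (-7)·L_0 + (-4)·L_1 + 8·L_2 + 9·L_3
  (-7)·L_0(u) = (7/4)u^3 - (49/8)u^2 + (7/4)u + 21/8
  (-4)·L_1(u) = -(32/21)u^3 + (32/7)u^2 + (32/21)u - 32/7
  8·L_2(u) = -(4/3)u^3 + 2u^2 + (16/3)u + 2
  9·L_3(u) = (9/28)u^3 + (9/56)u^2 - (9/28)u - 9/56
Adding term by term: -(11/14)u^3 + (17/28)u^2 + (58/7)u - 3/28

f(u) = -(11/14)u^3 + (17/28)u^2 + (58/7)u - 3/28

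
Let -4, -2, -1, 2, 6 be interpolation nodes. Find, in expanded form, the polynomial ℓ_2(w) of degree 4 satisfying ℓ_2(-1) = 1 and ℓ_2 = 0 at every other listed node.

ℓ_2(w) = (1/63)w^4 - (2/63)w^3 - (4/9)w^2 + (8/63)w + 32/21

ℓ_2(w) = (w + 4)(w + 2)(w - 2)(w - 6) / [(3)·(1)·(-3)·(-7)]
       = (w^4 - 2w^3 - 28w^2 + 8w + 96) / (63)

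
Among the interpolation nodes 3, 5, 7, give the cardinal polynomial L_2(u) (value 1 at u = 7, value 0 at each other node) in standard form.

L_2(u) = (1/8)u^2 - u + 15/8

L_2(u) = (u - 3)(u - 5) / [(4)·(2)]
       = (u^2 - 8u + 15) / (8)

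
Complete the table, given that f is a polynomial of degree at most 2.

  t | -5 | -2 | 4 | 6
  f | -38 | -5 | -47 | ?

-93

The 3 known values determine f uniquely (degree ≤ 2).
Evaluate each Lagrange basis at t = 6:
L_0(6) = (8)·(2)/[(-3)·(-9)] = 16/27
L_1(6) = (11)·(2)/[(3)·(-6)] = -11/9
L_2(6) = (11)·(8)/[(9)·(6)] = 44/27
Sum: (-38)·(16/27) + (-5)·(-11/9) + (-47)·(44/27) = -93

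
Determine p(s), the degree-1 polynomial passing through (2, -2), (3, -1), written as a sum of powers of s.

Build the Lagrange basis polynomials:
L_0(s) = (s - 3) / [-1] = -s + 3
L_1(s) = (s - 2) / [1] = s - 2
p(s) = (-2)·L_0 + (-1)·L_1
  (-2)·L_0(s) = 2s - 6
  (-1)·L_1(s) = -s + 2
Adding term by term: s - 4

p(s) = s - 4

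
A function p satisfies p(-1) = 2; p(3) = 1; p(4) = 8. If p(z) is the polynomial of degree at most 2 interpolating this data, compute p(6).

Evaluate each Lagrange basis at z = 6:
L_0(6) = (3)·(2)/[(-4)·(-5)] = 3/10
L_1(6) = (7)·(2)/[(4)·(-1)] = -7/2
L_2(6) = (7)·(3)/[(5)·(1)] = 21/5
Sum: 2·(3/10) + 1·(-7/2) + 8·(21/5) = 307/10

307/10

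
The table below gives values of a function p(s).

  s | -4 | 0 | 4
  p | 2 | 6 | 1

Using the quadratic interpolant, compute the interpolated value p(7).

-277/32

Using Newton's divided-difference form:
p[-4,0] = (6 - 2) / (0 - (-4)) = 1
p[0,4] = (1 - 6) / (4 - 0) = -5/4
p[-4,0,4] = (-5/4 - 1) / (4 - (-4)) = -9/32
p(7) = 2 + 1·(11) + (-9/32)·(11)·(7) = -277/32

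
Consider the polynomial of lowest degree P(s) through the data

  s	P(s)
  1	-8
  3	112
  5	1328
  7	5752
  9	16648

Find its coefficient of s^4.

L_0(s) = (s - 3)(s - 5)(s - 7)(s - 9) / [384] = (1/384)s^4 - (1/16)s^3 + (103/192)s^2 - (31/16)s + 315/128
L_1(s) = (s - 1)(s - 5)(s - 7)(s - 9) / [-96] = -(1/96)s^4 + (11/48)s^3 - (41/24)s^2 + (229/48)s - 105/32
L_2(s) = (s - 1)(s - 3)(s - 7)(s - 9) / [64] = (1/64)s^4 - (5/16)s^3 + (65/32)s^2 - (75/16)s + 189/64
L_3(s) = (s - 1)(s - 3)(s - 5)(s - 9) / [-96] = -(1/96)s^4 + (3/16)s^3 - (13/12)s^2 + (37/16)s - 45/32
L_4(s) = (s - 1)(s - 3)(s - 5)(s - 7) / [384] = (1/384)s^4 - (1/24)s^3 + (43/192)s^2 - (11/24)s + 35/128
P(s) = (-8)·L_0 + 112·L_1 + 1328·L_2 + 5752·L_3 + 16648·L_4
Only the coefficient of s^4 is needed; take it from each L_i and combine:
(-8)·(1/384) + 112·(-1/96) + 1328·(1/64) + 5752·(-1/96) + 16648·(1/384) = 3

3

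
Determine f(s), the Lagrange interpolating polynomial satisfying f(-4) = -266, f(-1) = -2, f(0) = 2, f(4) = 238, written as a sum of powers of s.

f(s) = 4s^3 - s^2 - s + 2

Build the Lagrange basis polynomials:
L_0(s) = (s + 1)s(s - 4) / [-96] = -(1/96)s^3 + (1/32)s^2 + (1/24)s
L_1(s) = (s + 4)s(s - 4) / [15] = (1/15)s^3 - (16/15)s
L_2(s) = (s + 4)(s + 1)(s - 4) / [-16] = -(1/16)s^3 - (1/16)s^2 + s + 1
L_3(s) = (s + 4)(s + 1)s / [160] = (1/160)s^3 + (1/32)s^2 + (1/40)s
f(s) = (-266)·L_0 + (-2)·L_1 + 2·L_2 + 238·L_3
  (-266)·L_0(s) = (133/48)s^3 - (133/16)s^2 - (133/12)s
  (-2)·L_1(s) = -(2/15)s^3 + (32/15)s
  2·L_2(s) = -(1/8)s^3 - (1/8)s^2 + 2s + 2
  238·L_3(s) = (119/80)s^3 + (119/16)s^2 + (119/20)s
Adding term by term: 4s^3 - s^2 - s + 2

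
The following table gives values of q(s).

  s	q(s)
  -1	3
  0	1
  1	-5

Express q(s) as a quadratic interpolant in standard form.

q(s) = -2s^2 - 4s + 1

Build the Lagrange basis polynomials:
L_0(s) = s(s - 1) / [2] = (1/2)s^2 - (1/2)s
L_1(s) = (s + 1)(s - 1) / [-1] = -s^2 + 1
L_2(s) = (s + 1)s / [2] = (1/2)s^2 + (1/2)s
q(s) = 3·L_0 + 1·L_1 + (-5)·L_2
  3·L_0(s) = (3/2)s^2 - (3/2)s
  1·L_1(s) = -s^2 + 1
  (-5)·L_2(s) = -(5/2)s^2 - (5/2)s
Adding term by term: -2s^2 - 4s + 1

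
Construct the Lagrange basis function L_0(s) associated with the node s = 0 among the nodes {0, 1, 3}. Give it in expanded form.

L_0(s) = (s - 1)(s - 3) / [(-1)·(-3)]
       = (s^2 - 4s + 3) / (3)

L_0(s) = (1/3)s^2 - (4/3)s + 1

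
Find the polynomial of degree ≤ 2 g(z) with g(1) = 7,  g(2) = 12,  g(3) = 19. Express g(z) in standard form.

L_0(z) = (z - 2)(z - 3) / [2] = (1/2)z^2 - (5/2)z + 3
L_1(z) = (z - 1)(z - 3) / [-1] = -z^2 + 4z - 3
L_2(z) = (z - 1)(z - 2) / [2] = (1/2)z^2 - (3/2)z + 1
g(z) = 7·L_0 + 12·L_1 + 19·L_2
  7·L_0(z) = (7/2)z^2 - (35/2)z + 21
  12·L_1(z) = -12z^2 + 48z - 36
  19·L_2(z) = (19/2)z^2 - (57/2)z + 19
Adding term by term: z^2 + 2z + 4

g(z) = z^2 + 2z + 4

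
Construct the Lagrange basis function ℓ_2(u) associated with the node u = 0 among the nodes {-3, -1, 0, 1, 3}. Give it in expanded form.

ℓ_2(u) = (1/9)u^4 - (10/9)u^2 + 1

ℓ_2(u) = (u + 3)(u + 1)(u - 1)(u - 3) / [(3)·(1)·(-1)·(-3)]
       = (u^4 - 10u^2 + 9) / (9)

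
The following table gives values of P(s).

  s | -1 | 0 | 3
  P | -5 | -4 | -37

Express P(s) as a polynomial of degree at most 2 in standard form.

P(s) = -3s^2 - 2s - 4

Newton's divided differences:
P[-1,0] = (-4 - (-5)) / (0 - (-1)) = 1
P[0,3] = (-37 - (-4)) / (3 - 0) = -11
P[-1,0,3] = (-11 - 1) / (3 - (-1)) = -3
P(s) = -5 + 1·(s + 1) + (-3)·(s + 1)s
Expanding: P(s) = -3s^2 - 2s - 4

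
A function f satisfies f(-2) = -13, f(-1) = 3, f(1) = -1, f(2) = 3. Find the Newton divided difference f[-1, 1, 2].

2

f[-1,1] = (-1 - 3) / (1 - (-1)) = -2
f[1,2] = (3 - (-1)) / (2 - 1) = 4
f[-1,1,2] = (4 - (-2)) / (2 - (-1)) = 2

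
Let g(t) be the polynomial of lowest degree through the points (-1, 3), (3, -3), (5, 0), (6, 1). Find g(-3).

Using Newton's divided-difference form:
g[-1,3] = (-3 - 3) / (3 - (-1)) = -3/2
g[3,5] = (0 - (-3)) / (5 - 3) = 3/2
g[5,6] = (1 - 0) / (6 - 5) = 1
g[-1,3,5] = (3/2 - (-3/2)) / (5 - (-1)) = 1/2
g[3,5,6] = (1 - 3/2) / (6 - 3) = -1/6
g[-1,3,5,6] = (-1/6 - 1/2) / (6 - (-1)) = -2/21
g(-3) = 3 + (-3/2)·(-2) + (1/2)·(-2)·(-6) + (-2/21)·(-2)·(-6)·(-8) = 148/7

148/7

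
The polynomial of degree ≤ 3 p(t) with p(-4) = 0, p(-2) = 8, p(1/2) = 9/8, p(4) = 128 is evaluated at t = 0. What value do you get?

0

Evaluate each Lagrange basis at t = 0:
L_0(0) = (2)·(-1/2)·(-4)/[(-2)·(-9/2)·(-8)] = -1/18
L_1(0) = (4)·(-1/2)·(-4)/[(2)·(-5/2)·(-6)] = 4/15
L_2(0) = (4)·(2)·(-4)/[(9/2)·(5/2)·(-7/2)] = 256/315
L_3(0) = (4)·(2)·(-1/2)/[(8)·(6)·(7/2)] = -1/42
Sum: 0 + 8·(4/15) + 9/8·(256/315) + 128·(-1/42) = 0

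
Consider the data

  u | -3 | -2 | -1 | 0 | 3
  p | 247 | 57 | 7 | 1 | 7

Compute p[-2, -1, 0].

p[-2,-1] = (7 - 57) / (-1 - (-2)) = -50
p[-1,0] = (1 - 7) / (0 - (-1)) = -6
p[-2,-1,0] = (-6 - (-50)) / (0 - (-2)) = 22

22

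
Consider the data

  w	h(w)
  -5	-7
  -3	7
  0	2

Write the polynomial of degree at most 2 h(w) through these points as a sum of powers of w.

Newton's divided differences:
h[-5,-3] = (7 - (-7)) / (-3 - (-5)) = 7
h[-3,0] = (2 - 7) / (0 - (-3)) = -5/3
h[-5,-3,0] = (-5/3 - 7) / (0 - (-5)) = -26/15
h(w) = -7 + 7·(w + 5) + (-26/15)·(w + 5)(w + 3)
Expanding: h(w) = -(26/15)w^2 - (103/15)w + 2

h(w) = -(26/15)w^2 - (103/15)w + 2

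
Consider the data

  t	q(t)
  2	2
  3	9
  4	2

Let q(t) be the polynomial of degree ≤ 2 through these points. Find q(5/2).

29/4

L_0(5/2) = (-1/2)·(-3/2)/[(-1)·(-2)] = 3/8
L_1(5/2) = (1/2)·(-3/2)/[(1)·(-1)] = 3/4
L_2(5/2) = (1/2)·(-1/2)/[(2)·(1)] = -1/8
Sum: 2·(3/8) + 9·(3/4) + 2·(-1/8) = 29/4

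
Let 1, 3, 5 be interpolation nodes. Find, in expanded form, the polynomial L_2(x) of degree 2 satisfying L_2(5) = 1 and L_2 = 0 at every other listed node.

L_2(x) = (x - 1)(x - 3) / [(4)·(2)]
       = (x^2 - 4x + 3) / (8)

L_2(x) = (1/8)x^2 - (1/2)x + 3/8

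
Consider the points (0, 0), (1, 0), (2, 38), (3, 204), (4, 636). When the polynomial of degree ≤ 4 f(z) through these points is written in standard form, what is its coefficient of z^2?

Build the Lagrange basis polynomials:
L_0(z) = (z - 1)(z - 2)(z - 3)(z - 4) / [24] = (1/24)z^4 - (5/12)z^3 + (35/24)z^2 - (25/12)z + 1
L_1(z) = z(z - 2)(z - 3)(z - 4) / [-6] = -(1/6)z^4 + (3/2)z^3 - (13/3)z^2 + 4z
L_2(z) = z(z - 1)(z - 3)(z - 4) / [4] = (1/4)z^4 - 2z^3 + (19/4)z^2 - 3z
L_3(z) = z(z - 1)(z - 2)(z - 4) / [-6] = -(1/6)z^4 + (7/6)z^3 - (7/3)z^2 + (4/3)z
L_4(z) = z(z - 1)(z - 2)(z - 3) / [24] = (1/24)z^4 - (1/4)z^3 + (11/24)z^2 - (1/4)z
f(z) = 0·L_0 + 0·L_1 + 38·L_2 + 204·L_3 + 636·L_4
Only the coefficient of z^2 is needed; take it from each L_i and combine:
0·(35/24) + 0·(-13/3) + 38·(19/4) + 204·(-7/3) + 636·(11/24) = -4

-4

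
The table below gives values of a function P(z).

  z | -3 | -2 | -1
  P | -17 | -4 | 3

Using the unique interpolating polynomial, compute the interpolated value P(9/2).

Evaluate each Lagrange basis at z = 9/2:
L_0(9/2) = (13/2)·(11/2)/[(-1)·(-2)] = 143/8
L_1(9/2) = (15/2)·(11/2)/[(1)·(-1)] = -165/4
L_2(9/2) = (15/2)·(13/2)/[(2)·(1)] = 195/8
Sum: (-17)·(143/8) + (-4)·(-165/4) + 3·(195/8) = -263/4

-263/4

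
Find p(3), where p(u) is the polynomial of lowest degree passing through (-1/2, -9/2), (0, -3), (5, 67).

Using Newton's divided-difference form:
p[-1/2,0] = (-3 - (-9/2)) / (0 - (-1/2)) = 3
p[0,5] = (67 - (-3)) / (5 - 0) = 14
p[-1/2,0,5] = (14 - 3) / (5 - (-1/2)) = 2
p(3) = -9/2 + 3·(7/2) + 2·(7/2)·(3) = 27

27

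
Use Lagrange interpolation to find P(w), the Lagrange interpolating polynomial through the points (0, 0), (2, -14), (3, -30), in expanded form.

L_0(w) = (w - 2)(w - 3) / [6] = (1/6)w^2 - (5/6)w + 1
L_1(w) = w(w - 3) / [-2] = -(1/2)w^2 + (3/2)w
L_2(w) = w(w - 2) / [3] = (1/3)w^2 - (2/3)w
P(w) = 0·L_0 + (-14)·L_1 + (-30)·L_2
  0·L_0(w) = 0
  (-14)·L_1(w) = 7w^2 - 21w
  (-30)·L_2(w) = -10w^2 + 20w
Adding term by term: -3w^2 - w

P(w) = -3w^2 - w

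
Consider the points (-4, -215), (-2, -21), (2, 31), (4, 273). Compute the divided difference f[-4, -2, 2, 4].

4

f[-4,-2] = (-21 - (-215)) / (-2 - (-4)) = 97
f[-2,2] = (31 - (-21)) / (2 - (-2)) = 13
f[2,4] = (273 - 31) / (4 - 2) = 121
f[-4,-2,2] = (13 - 97) / (2 - (-4)) = -14
f[-2,2,4] = (121 - 13) / (4 - (-2)) = 18
f[-4,-2,2,4] = (18 - (-14)) / (4 - (-4)) = 4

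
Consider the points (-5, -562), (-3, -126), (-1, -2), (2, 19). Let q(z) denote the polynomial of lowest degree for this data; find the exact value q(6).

747

Using Newton's divided-difference form:
q[-5,-3] = (-126 - (-562)) / (-3 - (-5)) = 218
q[-3,-1] = (-2 - (-126)) / (-1 - (-3)) = 62
q[-1,2] = (19 - (-2)) / (2 - (-1)) = 7
q[-5,-3,-1] = (62 - 218) / (-1 - (-5)) = -39
q[-3,-1,2] = (7 - 62) / (2 - (-3)) = -11
q[-5,-3,-1,2] = (-11 - (-39)) / (2 - (-5)) = 4
q(6) = -562 + 218·(11) + (-39)·(11)·(9) + 4·(11)·(9)·(7) = 747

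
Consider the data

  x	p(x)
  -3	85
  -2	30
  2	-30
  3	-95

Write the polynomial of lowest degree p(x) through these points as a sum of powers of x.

p(x) = -3x^3 - x^2 - 3x + 4

Build the Lagrange basis polynomials:
L_0(x) = (x + 2)(x - 2)(x - 3) / [-30] = -(1/30)x^3 + (1/10)x^2 + (2/15)x - 2/5
L_1(x) = (x + 3)(x - 2)(x - 3) / [20] = (1/20)x^3 - (1/10)x^2 - (9/20)x + 9/10
L_2(x) = (x + 3)(x + 2)(x - 3) / [-20] = -(1/20)x^3 - (1/10)x^2 + (9/20)x + 9/10
L_3(x) = (x + 3)(x + 2)(x - 2) / [30] = (1/30)x^3 + (1/10)x^2 - (2/15)x - 2/5
p(x) = 85·L_0 + 30·L_1 + (-30)·L_2 + (-95)·L_3
  85·L_0(x) = -(17/6)x^3 + (17/2)x^2 + (34/3)x - 34
  30·L_1(x) = (3/2)x^3 - 3x^2 - (27/2)x + 27
  (-30)·L_2(x) = (3/2)x^3 + 3x^2 - (27/2)x - 27
  (-95)·L_3(x) = -(19/6)x^3 - (19/2)x^2 + (38/3)x + 38
Adding term by term: -3x^3 - x^2 - 3x + 4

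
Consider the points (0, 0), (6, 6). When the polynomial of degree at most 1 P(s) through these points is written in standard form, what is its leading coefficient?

The leading coefficient equals the top divided difference P[0,6].
P[0,6] = (6 - 0) / (6 - 0) = 1

1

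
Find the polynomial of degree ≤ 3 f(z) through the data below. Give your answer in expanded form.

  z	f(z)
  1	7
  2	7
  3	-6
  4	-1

f(z) = (31/6)z^3 - (75/2)z^2 + (229/3)z - 37

Newton's divided differences:
f[1,2] = (7 - 7) / (2 - 1) = 0
f[2,3] = (-6 - 7) / (3 - 2) = -13
f[3,4] = (-1 - (-6)) / (4 - 3) = 5
f[1,2,3] = (-13 - 0) / (3 - 1) = -13/2
f[2,3,4] = (5 - (-13)) / (4 - 2) = 9
f[1,2,3,4] = (9 - (-13/2)) / (4 - 1) = 31/6
f(z) = 7 + (-13/2)·(z - 1)(z - 2) + (31/6)·(z - 1)(z - 2)(z - 3)
Expanding: f(z) = (31/6)z^3 - (75/2)z^2 + (229/3)z - 37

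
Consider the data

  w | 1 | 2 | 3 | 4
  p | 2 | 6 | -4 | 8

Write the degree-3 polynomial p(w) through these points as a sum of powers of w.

p(w) = 6w^3 - 43w^2 + 91w - 52

L_0(w) = (w - 2)(w - 3)(w - 4) / [-6] = -(1/6)w^3 + (3/2)w^2 - (13/3)w + 4
L_1(w) = (w - 1)(w - 3)(w - 4) / [2] = (1/2)w^3 - 4w^2 + (19/2)w - 6
L_2(w) = (w - 1)(w - 2)(w - 4) / [-2] = -(1/2)w^3 + (7/2)w^2 - 7w + 4
L_3(w) = (w - 1)(w - 2)(w - 3) / [6] = (1/6)w^3 - w^2 + (11/6)w - 1
p(w) = 2·L_0 + 6·L_1 + (-4)·L_2 + 8·L_3
  2·L_0(w) = -(1/3)w^3 + 3w^2 - (26/3)w + 8
  6·L_1(w) = 3w^3 - 24w^2 + 57w - 36
  (-4)·L_2(w) = 2w^3 - 14w^2 + 28w - 16
  8·L_3(w) = (4/3)w^3 - 8w^2 + (44/3)w - 8
Adding term by term: 6w^3 - 43w^2 + 91w - 52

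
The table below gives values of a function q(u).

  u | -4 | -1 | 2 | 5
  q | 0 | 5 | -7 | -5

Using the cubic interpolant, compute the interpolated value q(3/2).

Evaluate each Lagrange basis at u = 3/2:
L_0(3/2) = (5/2)·(-1/2)·(-7/2)/[(-3)·(-6)·(-9)] = -35/1296
L_1(3/2) = (11/2)·(-1/2)·(-7/2)/[(3)·(-3)·(-6)] = 77/432
L_2(3/2) = (11/2)·(5/2)·(-7/2)/[(6)·(3)·(-3)] = 385/432
L_3(3/2) = (11/2)·(5/2)·(-1/2)/[(9)·(6)·(3)] = -55/1296
Sum: 0 + 5·(77/432) + (-7)·(385/432) + (-5)·(-55/1296) = -6655/1296

-6655/1296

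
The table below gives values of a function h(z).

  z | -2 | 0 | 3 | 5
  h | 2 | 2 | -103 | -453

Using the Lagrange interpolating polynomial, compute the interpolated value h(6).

-766

L_0(6) = (6)·(3)·(1)/[(-2)·(-5)·(-7)] = -9/35
L_1(6) = (8)·(3)·(1)/[(2)·(-3)·(-5)] = 4/5
L_2(6) = (8)·(6)·(1)/[(5)·(3)·(-2)] = -8/5
L_3(6) = (8)·(6)·(3)/[(7)·(5)·(2)] = 72/35
Sum: 2·(-9/35) + 2·(4/5) + (-103)·(-8/5) + (-453)·(72/35) = -766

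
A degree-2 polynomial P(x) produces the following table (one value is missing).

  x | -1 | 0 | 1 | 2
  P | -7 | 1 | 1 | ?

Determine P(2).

-7

The 3 known values determine P uniquely (degree ≤ 2).
Evaluate each Lagrange basis at x = 2:
L_0(2) = (2)·(1)/[(-1)·(-2)] = 1
L_1(2) = (3)·(1)/[(1)·(-1)] = -3
L_2(2) = (3)·(2)/[(2)·(1)] = 3
Sum: (-7)·(1) + 1·(-3) + 1·(3) = -7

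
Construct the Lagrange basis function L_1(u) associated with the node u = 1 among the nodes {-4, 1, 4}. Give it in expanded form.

L_1(u) = (u + 4)(u - 4) / [(5)·(-3)]
       = (u^2 - 16) / (-15)

L_1(u) = -(1/15)u^2 + 16/15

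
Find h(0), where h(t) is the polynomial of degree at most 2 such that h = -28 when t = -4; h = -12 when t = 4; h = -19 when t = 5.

-4

Using Newton's divided-difference form:
h[-4,4] = (-12 - (-28)) / (4 - (-4)) = 2
h[4,5] = (-19 - (-12)) / (5 - 4) = -7
h[-4,4,5] = (-7 - 2) / (5 - (-4)) = -1
h(0) = -28 + 2·(4) + (-1)·(4)·(-4) = -4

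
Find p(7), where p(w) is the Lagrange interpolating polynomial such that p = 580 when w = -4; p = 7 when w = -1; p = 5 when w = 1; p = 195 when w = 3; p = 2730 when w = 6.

4991

L_0(7) = (8)·(6)·(4)·(1)/[(-3)·(-5)·(-7)·(-10)] = 32/175
L_1(7) = (11)·(6)·(4)·(1)/[(3)·(-2)·(-4)·(-7)] = -11/7
L_2(7) = (11)·(8)·(4)·(1)/[(5)·(2)·(-2)·(-5)] = 88/25
L_3(7) = (11)·(8)·(6)·(1)/[(7)·(4)·(2)·(-3)] = -22/7
L_4(7) = (11)·(8)·(6)·(4)/[(10)·(7)·(5)·(3)] = 352/175
Sum: 580·(32/175) + 7·(-11/7) + 5·(88/25) + 195·(-22/7) + 2730·(352/175) = 4991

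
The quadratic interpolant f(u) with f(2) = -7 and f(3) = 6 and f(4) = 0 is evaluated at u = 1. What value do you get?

Evaluate each Lagrange basis at u = 1:
L_0(1) = (-2)·(-3)/[(-1)·(-2)] = 3
L_1(1) = (-1)·(-3)/[(1)·(-1)] = -3
L_2(1) = (-1)·(-2)/[(2)·(1)] = 1
Sum: (-7)·(3) + 6·(-3) + 0 = -39

-39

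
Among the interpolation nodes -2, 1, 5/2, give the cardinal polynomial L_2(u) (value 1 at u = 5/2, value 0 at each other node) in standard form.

L_2(u) = (4/27)u^2 + (4/27)u - 8/27

L_2(u) = (u + 2)(u - 1) / [(9/2)·(3/2)]
       = (u^2 + u - 2) / (27/4)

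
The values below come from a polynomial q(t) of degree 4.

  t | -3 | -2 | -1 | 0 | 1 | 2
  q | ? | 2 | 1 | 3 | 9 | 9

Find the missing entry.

The 5 known values determine q uniquely (degree ≤ 4).
Evaluate each Lagrange basis at t = -3:
L_0(-3) = (-2)·(-3)·(-4)·(-5)/[(-1)·(-2)·(-3)·(-4)] = 5
L_1(-3) = (-1)·(-3)·(-4)·(-5)/[(1)·(-1)·(-2)·(-3)] = -10
L_2(-3) = (-1)·(-2)·(-4)·(-5)/[(2)·(1)·(-1)·(-2)] = 10
L_3(-3) = (-1)·(-2)·(-3)·(-5)/[(3)·(2)·(1)·(-1)] = -5
L_4(-3) = (-1)·(-2)·(-3)·(-4)/[(4)·(3)·(2)·(1)] = 1
Sum: 2·(5) + 1·(-10) + 3·(10) + 9·(-5) + 9·(1) = -6

-6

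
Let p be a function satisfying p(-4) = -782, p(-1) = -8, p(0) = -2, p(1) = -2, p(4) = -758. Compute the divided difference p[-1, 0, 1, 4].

p[-1,0] = (-2 - (-8)) / (0 - (-1)) = 6
p[0,1] = (-2 - (-2)) / (1 - 0) = 0
p[1,4] = (-758 - (-2)) / (4 - 1) = -252
p[-1,0,1] = (0 - 6) / (1 - (-1)) = -3
p[0,1,4] = (-252 - 0) / (4 - 0) = -63
p[-1,0,1,4] = (-63 - (-3)) / (4 - (-1)) = -12

-12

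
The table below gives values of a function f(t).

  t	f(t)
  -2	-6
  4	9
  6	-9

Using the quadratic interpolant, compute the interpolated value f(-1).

Evaluate each Lagrange basis at t = -1:
L_0(-1) = (-5)·(-7)/[(-6)·(-8)] = 35/48
L_1(-1) = (1)·(-7)/[(6)·(-2)] = 7/12
L_2(-1) = (1)·(-5)/[(8)·(2)] = -5/16
Sum: (-6)·(35/48) + 9·(7/12) + (-9)·(-5/16) = 59/16

59/16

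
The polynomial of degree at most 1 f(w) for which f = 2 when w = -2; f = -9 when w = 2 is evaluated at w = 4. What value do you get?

Evaluate each Lagrange basis at w = 4:
L_0(4) = (2)/[(-4)] = -1/2
L_1(4) = (6)/[(4)] = 3/2
Sum: 2·(-1/2) + (-9)·(3/2) = -29/2

-29/2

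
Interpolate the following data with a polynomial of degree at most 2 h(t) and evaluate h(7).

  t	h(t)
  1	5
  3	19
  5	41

71

Evaluate each Lagrange basis at t = 7:
L_0(7) = (4)·(2)/[(-2)·(-4)] = 1
L_1(7) = (6)·(2)/[(2)·(-2)] = -3
L_2(7) = (6)·(4)/[(4)·(2)] = 3
Sum: 5·(1) + 19·(-3) + 41·(3) = 71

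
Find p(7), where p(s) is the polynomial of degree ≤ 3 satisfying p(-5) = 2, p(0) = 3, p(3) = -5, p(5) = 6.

2061/50

Using Newton's divided-difference form:
p[-5,0] = (3 - 2) / (0 - (-5)) = 1/5
p[0,3] = (-5 - 3) / (3 - 0) = -8/3
p[3,5] = (6 - (-5)) / (5 - 3) = 11/2
p[-5,0,3] = (-8/3 - 1/5) / (3 - (-5)) = -43/120
p[0,3,5] = (11/2 - (-8/3)) / (5 - 0) = 49/30
p[-5,0,3,5] = (49/30 - (-43/120)) / (5 - (-5)) = 239/1200
p(7) = 2 + (1/5)·(12) + (-43/120)·(12)·(7) + (239/1200)·(12)·(7)·(4) = 2061/50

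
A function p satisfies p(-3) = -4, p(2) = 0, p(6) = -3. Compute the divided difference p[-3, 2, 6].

p[-3,2] = (0 - (-4)) / (2 - (-3)) = 4/5
p[2,6] = (-3 - 0) / (6 - 2) = -3/4
p[-3,2,6] = (-3/4 - 4/5) / (6 - (-3)) = -31/180

-31/180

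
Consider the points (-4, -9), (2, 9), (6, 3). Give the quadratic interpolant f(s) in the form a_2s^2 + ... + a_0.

L_0(s) = (s - 2)(s - 6) / [60] = (1/60)s^2 - (2/15)s + 1/5
L_1(s) = (s + 4)(s - 6) / [-24] = -(1/24)s^2 + (1/12)s + 1
L_2(s) = (s + 4)(s - 2) / [40] = (1/40)s^2 + (1/20)s - 1/5
f(s) = (-9)·L_0 + 9·L_1 + 3·L_2
  (-9)·L_0(s) = -(3/20)s^2 + (6/5)s - 9/5
  9·L_1(s) = -(3/8)s^2 + (3/4)s + 9
  3·L_2(s) = (3/40)s^2 + (3/20)s - 3/5
Adding term by term: -(9/20)s^2 + (21/10)s + 33/5

f(s) = -(9/20)s^2 + (21/10)s + 33/5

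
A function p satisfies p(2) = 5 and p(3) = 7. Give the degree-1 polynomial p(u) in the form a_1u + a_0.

L_0(u) = (u - 3) / [-1] = -u + 3
L_1(u) = (u - 2) / [1] = u - 2
p(u) = 5·L_0 + 7·L_1
  5·L_0(u) = -5u + 15
  7·L_1(u) = 7u - 14
Adding term by term: 2u + 1

p(u) = 2u + 1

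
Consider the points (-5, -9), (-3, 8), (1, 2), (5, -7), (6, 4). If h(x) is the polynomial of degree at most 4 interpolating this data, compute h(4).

Evaluate each Lagrange basis at x = 4:
L_0(4) = (7)·(3)·(-1)·(-2)/[(-2)·(-6)·(-10)·(-11)] = 7/220
L_1(4) = (9)·(3)·(-1)·(-2)/[(2)·(-4)·(-8)·(-9)] = -3/32
L_2(4) = (9)·(7)·(-1)·(-2)/[(6)·(4)·(-4)·(-5)] = 21/80
L_3(4) = (9)·(7)·(3)·(-2)/[(10)·(8)·(4)·(-1)] = 189/160
L_4(4) = (9)·(7)·(3)·(-1)/[(11)·(9)·(5)·(1)] = -21/55
Sum: (-9)·(7/220) + 8·(-3/32) + 2·(21/80) + (-7)·(189/160) + 4·(-21/55) = -18141/1760

-18141/1760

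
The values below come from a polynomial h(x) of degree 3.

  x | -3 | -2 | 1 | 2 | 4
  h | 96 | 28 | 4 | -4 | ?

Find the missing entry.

-128

The 4 known values determine h uniquely (degree ≤ 3).
Evaluate each Lagrange basis at x = 4:
L_0(4) = (6)·(3)·(2)/[(-1)·(-4)·(-5)] = -9/5
L_1(4) = (7)·(3)·(2)/[(1)·(-3)·(-4)] = 7/2
L_2(4) = (7)·(6)·(2)/[(4)·(3)·(-1)] = -7
L_3(4) = (7)·(6)·(3)/[(5)·(4)·(1)] = 63/10
Sum: 96·(-9/5) + 28·(7/2) + 4·(-7) + (-4)·(63/10) = -128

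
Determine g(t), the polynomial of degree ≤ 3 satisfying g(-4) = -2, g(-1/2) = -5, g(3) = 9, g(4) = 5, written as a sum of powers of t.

Build the Lagrange basis polynomials:
L_0(t) = (t + 1/2)(t - 3)(t - 4) / [-196] = -(1/196)t^3 + (13/392)t^2 - (17/392)t - 3/98
L_1(t) = (t + 4)(t - 3)(t - 4) / [441/8] = (8/441)t^3 - (8/147)t^2 - (128/441)t + 128/147
L_2(t) = (t + 4)(t + 1/2)(t - 4) / [-49/2] = -(2/49)t^3 - (1/49)t^2 + (32/49)t + 16/49
L_3(t) = (t + 4)(t + 1/2)(t - 3) / [36] = (1/36)t^3 + (1/24)t^2 - (23/72)t - 1/6
g(t) = (-2)·L_0 + (-5)·L_1 + 9·L_2 + 5·L_3
  (-2)·L_0(t) = (1/98)t^3 - (13/196)t^2 + (17/196)t + 3/49
  (-5)·L_1(t) = -(40/441)t^3 + (40/147)t^2 + (640/441)t - 640/147
  9·L_2(t) = -(18/49)t^3 - (9/49)t^2 + (288/49)t + 144/49
  5·L_3(t) = (5/36)t^3 + (5/24)t^2 - (115/72)t - 5/6
Adding term by term: -(545/1764)t^3 + (271/1176)t^2 + (20527/3528)t - 643/294

g(t) = -(545/1764)t^3 + (271/1176)t^2 + (20527/3528)t - 643/294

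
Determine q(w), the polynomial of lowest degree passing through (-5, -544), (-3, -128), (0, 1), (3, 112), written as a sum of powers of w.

Build the Lagrange basis polynomials:
L_0(w) = (w + 3)w(w - 3) / [-80] = -(1/80)w^3 + (9/80)w
L_1(w) = (w + 5)w(w - 3) / [36] = (1/36)w^3 + (1/18)w^2 - (5/12)w
L_2(w) = (w + 5)(w + 3)(w - 3) / [-45] = -(1/45)w^3 - (1/9)w^2 + (1/5)w + 1
L_3(w) = (w + 5)(w + 3)w / [144] = (1/144)w^3 + (1/18)w^2 + (5/48)w
q(w) = (-544)·L_0 + (-128)·L_1 + 1·L_2 + 112·L_3
  (-544)·L_0(w) = (34/5)w^3 - (306/5)w
  (-128)·L_1(w) = -(32/9)w^3 - (64/9)w^2 + (160/3)w
  1·L_2(w) = -(1/45)w^3 - (1/9)w^2 + (1/5)w + 1
  112·L_3(w) = (7/9)w^3 + (56/9)w^2 + (35/3)w
Adding term by term: 4w^3 - w^2 + 4w + 1

q(w) = 4w^3 - w^2 + 4w + 1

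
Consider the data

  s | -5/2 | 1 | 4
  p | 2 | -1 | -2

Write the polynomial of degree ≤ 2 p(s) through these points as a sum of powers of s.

p(s) = (22/273)s^2 - (67/91)s - 94/273

Build the Lagrange basis polynomials:
L_0(s) = (s - 1)(s - 4) / [91/4] = (4/91)s^2 - (20/91)s + 16/91
L_1(s) = (s + 5/2)(s - 4) / [-21/2] = -(2/21)s^2 + (1/7)s + 20/21
L_2(s) = (s + 5/2)(s - 1) / [39/2] = (2/39)s^2 + (1/13)s - 5/39
p(s) = 2·L_0 + (-1)·L_1 + (-2)·L_2
  2·L_0(s) = (8/91)s^2 - (40/91)s + 32/91
  (-1)·L_1(s) = (2/21)s^2 - (1/7)s - 20/21
  (-2)·L_2(s) = -(4/39)s^2 - (2/13)s + 10/39
Adding term by term: (22/273)s^2 - (67/91)s - 94/273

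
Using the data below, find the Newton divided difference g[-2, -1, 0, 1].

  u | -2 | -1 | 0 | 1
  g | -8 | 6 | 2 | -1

19/6

g[-2,-1] = (6 - (-8)) / (-1 - (-2)) = 14
g[-1,0] = (2 - 6) / (0 - (-1)) = -4
g[0,1] = (-1 - 2) / (1 - 0) = -3
g[-2,-1,0] = (-4 - 14) / (0 - (-2)) = -9
g[-1,0,1] = (-3 - (-4)) / (1 - (-1)) = 1/2
g[-2,-1,0,1] = (1/2 - (-9)) / (1 - (-2)) = 19/6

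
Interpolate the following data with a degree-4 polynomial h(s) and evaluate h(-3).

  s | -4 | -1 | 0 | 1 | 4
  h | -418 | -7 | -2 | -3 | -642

Evaluate each Lagrange basis at s = -3:
L_0(-3) = (-2)·(-3)·(-4)·(-7)/[(-3)·(-4)·(-5)·(-8)] = 7/20
L_1(-3) = (1)·(-3)·(-4)·(-7)/[(3)·(-1)·(-2)·(-5)] = 14/5
L_2(-3) = (1)·(-2)·(-4)·(-7)/[(4)·(1)·(-1)·(-4)] = -7/2
L_3(-3) = (1)·(-2)·(-3)·(-7)/[(5)·(2)·(1)·(-3)] = 7/5
L_4(-3) = (1)·(-2)·(-3)·(-4)/[(8)·(5)·(4)·(3)] = -1/20
Sum: (-418)·(7/20) + (-7)·(14/5) + (-2)·(-7/2) + (-3)·(7/5) + (-642)·(-1/20) = -131

-131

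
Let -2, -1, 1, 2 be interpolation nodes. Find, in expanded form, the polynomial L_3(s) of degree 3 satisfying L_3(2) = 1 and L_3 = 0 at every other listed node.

L_3(s) = (s + 2)(s + 1)(s - 1) / [(4)·(3)·(1)]
       = (s^3 + 2s^2 - s - 2) / (12)

L_3(s) = (1/12)s^3 + (1/6)s^2 - (1/12)s - 1/6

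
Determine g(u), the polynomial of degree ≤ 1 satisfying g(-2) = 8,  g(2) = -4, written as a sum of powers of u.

L_0(u) = (u - 2) / [-4] = -(1/4)u + 1/2
L_1(u) = (u + 2) / [4] = (1/4)u + 1/2
g(u) = 8·L_0 + (-4)·L_1
  8·L_0(u) = -2u + 4
  (-4)·L_1(u) = -u - 2
Adding term by term: -3u + 2

g(u) = -3u + 2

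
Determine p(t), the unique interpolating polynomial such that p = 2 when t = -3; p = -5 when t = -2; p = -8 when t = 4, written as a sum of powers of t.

p(t) = (13/14)t^2 - (33/14)t - 94/7

Newton's divided differences:
p[-3,-2] = (-5 - 2) / (-2 - (-3)) = -7
p[-2,4] = (-8 - (-5)) / (4 - (-2)) = -1/2
p[-3,-2,4] = (-1/2 - (-7)) / (4 - (-3)) = 13/14
p(t) = 2 + (-7)·(t + 3) + (13/14)·(t + 3)(t + 2)
Expanding: p(t) = (13/14)t^2 - (33/14)t - 94/7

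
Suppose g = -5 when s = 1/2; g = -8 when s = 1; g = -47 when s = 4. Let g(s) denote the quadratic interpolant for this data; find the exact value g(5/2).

L_0(5/2) = (3/2)·(-3/2)/[(-1/2)·(-7/2)] = -9/7
L_1(5/2) = (2)·(-3/2)/[(1/2)·(-3)] = 2
L_2(5/2) = (2)·(3/2)/[(7/2)·(3)] = 2/7
Sum: (-5)·(-9/7) + (-8)·(2) + (-47)·(2/7) = -23

-23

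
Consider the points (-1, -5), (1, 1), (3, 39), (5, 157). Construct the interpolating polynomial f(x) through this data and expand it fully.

Build the Lagrange basis polynomials:
L_0(x) = (x - 1)(x - 3)(x - 5) / [-48] = -(1/48)x^3 + (3/16)x^2 - (23/48)x + 5/16
L_1(x) = (x + 1)(x - 3)(x - 5) / [16] = (1/16)x^3 - (7/16)x^2 + (7/16)x + 15/16
L_2(x) = (x + 1)(x - 1)(x - 5) / [-16] = -(1/16)x^3 + (5/16)x^2 + (1/16)x - 5/16
L_3(x) = (x + 1)(x - 1)(x - 3) / [48] = (1/48)x^3 - (1/16)x^2 - (1/48)x + 1/16
f(x) = (-5)·L_0 + 1·L_1 + 39·L_2 + 157·L_3
  (-5)·L_0(x) = (5/48)x^3 - (15/16)x^2 + (115/48)x - 25/16
  1·L_1(x) = (1/16)x^3 - (7/16)x^2 + (7/16)x + 15/16
  39·L_2(x) = -(39/16)x^3 + (195/16)x^2 + (39/16)x - 195/16
  157·L_3(x) = (157/48)x^3 - (157/16)x^2 - (157/48)x + 157/16
Adding term by term: x^3 + x^2 + 2x - 3

f(x) = x^3 + x^2 + 2x - 3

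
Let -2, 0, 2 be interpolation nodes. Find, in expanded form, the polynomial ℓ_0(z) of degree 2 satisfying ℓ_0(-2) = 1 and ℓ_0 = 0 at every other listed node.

ℓ_0(z) = (1/8)z^2 - (1/4)z

ℓ_0(z) = z(z - 2) / [(-2)·(-4)]
       = (z^2 - 2z) / (8)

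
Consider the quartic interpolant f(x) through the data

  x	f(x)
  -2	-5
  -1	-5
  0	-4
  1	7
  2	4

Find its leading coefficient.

Build the Lagrange basis polynomials:
L_0(x) = (x + 1)x(x - 1)(x - 2) / [24] = (1/24)x^4 - (1/12)x^3 - (1/24)x^2 + (1/12)x
L_1(x) = (x + 2)x(x - 1)(x - 2) / [-6] = -(1/6)x^4 + (1/6)x^3 + (2/3)x^2 - (2/3)x
L_2(x) = (x + 2)(x + 1)(x - 1)(x - 2) / [4] = (1/4)x^4 - (5/4)x^2 + 1
L_3(x) = (x + 2)(x + 1)x(x - 2) / [-6] = -(1/6)x^4 - (1/6)x^3 + (2/3)x^2 + (2/3)x
L_4(x) = (x + 2)(x + 1)x(x - 1) / [24] = (1/24)x^4 + (1/12)x^3 - (1/24)x^2 - (1/12)x
f(x) = (-5)·L_0 + (-5)·L_1 + (-4)·L_2 + 7·L_3 + 4·L_4
Only the coefficient of x^4 is needed; take it from each L_i and combine:
(-5)·(1/24) + (-5)·(-1/6) + (-4)·(1/4) + 7·(-1/6) + 4·(1/24) = -11/8

-11/8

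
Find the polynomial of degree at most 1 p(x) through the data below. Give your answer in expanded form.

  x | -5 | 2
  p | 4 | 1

p(x) = -(3/7)x + 13/7

L_0(x) = (x - 2) / [-7] = -(1/7)x + 2/7
L_1(x) = (x + 5) / [7] = (1/7)x + 5/7
p(x) = 4·L_0 + 1·L_1
  4·L_0(x) = -(4/7)x + 8/7
  1·L_1(x) = (1/7)x + 5/7
Adding term by term: -(3/7)x + 13/7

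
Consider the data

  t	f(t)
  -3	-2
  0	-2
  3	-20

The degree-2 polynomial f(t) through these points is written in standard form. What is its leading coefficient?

Build the Lagrange basis polynomials:
L_0(t) = t(t - 3) / [18] = (1/18)t^2 - (1/6)t
L_1(t) = (t + 3)(t - 3) / [-9] = -(1/9)t^2 + 1
L_2(t) = (t + 3)t / [18] = (1/18)t^2 + (1/6)t
f(t) = (-2)·L_0 + (-2)·L_1 + (-20)·L_2
Only the coefficient of t^2 is needed; take it from each L_i and combine:
(-2)·(1/18) + (-2)·(-1/9) + (-20)·(1/18) = -1

-1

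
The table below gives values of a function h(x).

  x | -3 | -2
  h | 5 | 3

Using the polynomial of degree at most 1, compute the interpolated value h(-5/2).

4

Evaluate each Lagrange basis at x = -5/2:
L_0(-5/2) = (-1/2)/[(-1)] = 1/2
L_1(-5/2) = (1/2)/[(1)] = 1/2
Sum: 5·(1/2) + 3·(1/2) = 4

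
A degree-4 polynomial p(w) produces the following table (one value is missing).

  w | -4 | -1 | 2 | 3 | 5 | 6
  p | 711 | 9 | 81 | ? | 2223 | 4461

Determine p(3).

333

The 5 known values determine p uniquely (degree ≤ 4).
L_0(3) = (4)·(1)·(-2)·(-3)/[(-3)·(-6)·(-9)·(-10)] = 2/135
L_1(3) = (7)·(1)·(-2)·(-3)/[(3)·(-3)·(-6)·(-7)] = -1/9
L_2(3) = (7)·(4)·(-2)·(-3)/[(6)·(3)·(-3)·(-4)] = 7/9
L_3(3) = (7)·(4)·(1)·(-3)/[(9)·(6)·(3)·(-1)] = 14/27
L_4(3) = (7)·(4)·(1)·(-2)/[(10)·(7)·(4)·(1)] = -1/5
Sum: 711·(2/135) + 9·(-1/9) + 81·(7/9) + 2223·(14/27) + 4461·(-1/5) = 333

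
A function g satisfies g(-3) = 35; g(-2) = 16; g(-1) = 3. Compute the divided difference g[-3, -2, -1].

g[-3,-2] = (16 - 35) / (-2 - (-3)) = -19
g[-2,-1] = (3 - 16) / (-1 - (-2)) = -13
g[-3,-2,-1] = (-13 - (-19)) / (-1 - (-3)) = 3

3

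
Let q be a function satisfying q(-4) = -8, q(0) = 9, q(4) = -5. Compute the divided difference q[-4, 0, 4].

-31/32

q[-4,0] = (9 - (-8)) / (0 - (-4)) = 17/4
q[0,4] = (-5 - 9) / (4 - 0) = -7/2
q[-4,0,4] = (-7/2 - 17/4) / (4 - (-4)) = -31/32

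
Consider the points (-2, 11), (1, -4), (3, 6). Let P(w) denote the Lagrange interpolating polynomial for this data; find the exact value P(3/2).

-3

L_0(3/2) = (1/2)·(-3/2)/[(-3)·(-5)] = -1/20
L_1(3/2) = (7/2)·(-3/2)/[(3)·(-2)] = 7/8
L_2(3/2) = (7/2)·(1/2)/[(5)·(2)] = 7/40
Sum: 11·(-1/20) + (-4)·(7/8) + 6·(7/40) = -3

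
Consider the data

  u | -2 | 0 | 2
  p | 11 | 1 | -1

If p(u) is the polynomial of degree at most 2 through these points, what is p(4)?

5

L_0(4) = (4)·(2)/[(-2)·(-4)] = 1
L_1(4) = (6)·(2)/[(2)·(-2)] = -3
L_2(4) = (6)·(4)/[(4)·(2)] = 3
Sum: 11·(1) + 1·(-3) + (-1)·(3) = 5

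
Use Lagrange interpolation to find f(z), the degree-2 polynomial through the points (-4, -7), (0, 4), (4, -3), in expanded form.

Build the Lagrange basis polynomials:
L_0(z) = z(z - 4) / [32] = (1/32)z^2 - (1/8)z
L_1(z) = (z + 4)(z - 4) / [-16] = -(1/16)z^2 + 1
L_2(z) = (z + 4)z / [32] = (1/32)z^2 + (1/8)z
f(z) = (-7)·L_0 + 4·L_1 + (-3)·L_2
  (-7)·L_0(z) = -(7/32)z^2 + (7/8)z
  4·L_1(z) = -(1/4)z^2 + 4
  (-3)·L_2(z) = -(3/32)z^2 - (3/8)z
Adding term by term: -(9/16)z^2 + (1/2)z + 4

f(z) = -(9/16)z^2 + (1/2)z + 4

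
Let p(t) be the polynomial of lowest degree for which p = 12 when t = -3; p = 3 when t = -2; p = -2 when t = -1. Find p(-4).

25

L_0(-4) = (-2)·(-3)/[(-1)·(-2)] = 3
L_1(-4) = (-1)·(-3)/[(1)·(-1)] = -3
L_2(-4) = (-1)·(-2)/[(2)·(1)] = 1
Sum: 12·(3) + 3·(-3) + (-2)·(1) = 25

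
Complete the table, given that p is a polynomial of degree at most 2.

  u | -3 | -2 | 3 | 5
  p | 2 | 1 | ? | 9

The 3 known values determine p uniquely (degree ≤ 2).
L_0(3) = (5)·(-2)/[(-1)·(-8)] = -5/4
L_1(3) = (6)·(-2)/[(1)·(-7)] = 12/7
L_2(3) = (6)·(5)/[(8)·(7)] = 15/28
Sum: 2·(-5/4) + 1·(12/7) + 9·(15/28) = 113/28

113/28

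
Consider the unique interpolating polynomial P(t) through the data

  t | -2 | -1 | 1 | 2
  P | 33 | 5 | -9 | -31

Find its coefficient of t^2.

1

Build the Lagrange basis polynomials:
L_0(t) = (t + 1)(t - 1)(t - 2) / [-12] = -(1/12)t^3 + (1/6)t^2 + (1/12)t - 1/6
L_1(t) = (t + 2)(t - 1)(t - 2) / [6] = (1/6)t^3 - (1/6)t^2 - (2/3)t + 2/3
L_2(t) = (t + 2)(t + 1)(t - 2) / [-6] = -(1/6)t^3 - (1/6)t^2 + (2/3)t + 2/3
L_3(t) = (t + 2)(t + 1)(t - 1) / [12] = (1/12)t^3 + (1/6)t^2 - (1/12)t - 1/6
P(t) = 33·L_0 + 5·L_1 + (-9)·L_2 + (-31)·L_3
Only the coefficient of t^2 is needed; take it from each L_i and combine:
33·(1/6) + 5·(-1/6) + (-9)·(-1/6) + (-31)·(1/6) = 1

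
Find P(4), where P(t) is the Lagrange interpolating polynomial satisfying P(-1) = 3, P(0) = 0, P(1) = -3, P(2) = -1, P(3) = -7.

Evaluate each Lagrange basis at t = 4:
L_0(4) = (4)·(3)·(2)·(1)/[(-1)·(-2)·(-3)·(-4)] = 1
L_1(4) = (5)·(3)·(2)·(1)/[(1)·(-1)·(-2)·(-3)] = -5
L_2(4) = (5)·(4)·(2)·(1)/[(2)·(1)·(-1)·(-2)] = 10
L_3(4) = (5)·(4)·(3)·(1)/[(3)·(2)·(1)·(-1)] = -10
L_4(4) = (5)·(4)·(3)·(2)/[(4)·(3)·(2)·(1)] = 5
Sum: 3·(1) + 0 + (-3)·(10) + (-1)·(-10) + (-7)·(5) = -52

-52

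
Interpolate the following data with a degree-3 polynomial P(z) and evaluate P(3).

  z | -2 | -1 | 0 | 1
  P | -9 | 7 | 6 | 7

91

Evaluate each Lagrange basis at z = 3:
L_0(3) = (4)·(3)·(2)/[(-1)·(-2)·(-3)] = -4
L_1(3) = (5)·(3)·(2)/[(1)·(-1)·(-2)] = 15
L_2(3) = (5)·(4)·(2)/[(2)·(1)·(-1)] = -20
L_3(3) = (5)·(4)·(3)/[(3)·(2)·(1)] = 10
Sum: (-9)·(-4) + 7·(15) + 6·(-20) + 7·(10) = 91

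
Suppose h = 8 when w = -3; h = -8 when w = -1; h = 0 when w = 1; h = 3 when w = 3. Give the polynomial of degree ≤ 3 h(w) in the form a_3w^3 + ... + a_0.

Newton's divided differences:
h[-3,-1] = (-8 - 8) / (-1 - (-3)) = -8
h[-1,1] = (0 - (-8)) / (1 - (-1)) = 4
h[1,3] = (3 - 0) / (3 - 1) = 3/2
h[-3,-1,1] = (4 - (-8)) / (1 - (-3)) = 3
h[-1,1,3] = (3/2 - 4) / (3 - (-1)) = -5/8
h[-3,-1,1,3] = (-5/8 - 3) / (3 - (-3)) = -29/48
h(w) = 8 + (-8)·(w + 3) + 3·(w + 3)(w + 1) + (-29/48)·(w + 3)(w + 1)(w - 1)
Expanding: h(w) = -(29/48)w^3 + (19/16)w^2 + (221/48)w - 83/16

h(w) = -(29/48)w^3 + (19/16)w^2 + (221/48)w - 83/16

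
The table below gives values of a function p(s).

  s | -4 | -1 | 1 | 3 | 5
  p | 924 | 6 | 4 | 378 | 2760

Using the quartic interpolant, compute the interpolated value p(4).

L_0(4) = (5)·(3)·(1)·(-1)/[(-3)·(-5)·(-7)·(-9)] = -1/63
L_1(4) = (8)·(3)·(1)·(-1)/[(3)·(-2)·(-4)·(-6)] = 1/6
L_2(4) = (8)·(5)·(1)·(-1)/[(5)·(2)·(-2)·(-4)] = -1/2
L_3(4) = (8)·(5)·(3)·(-1)/[(7)·(4)·(2)·(-2)] = 15/14
L_4(4) = (8)·(5)·(3)·(1)/[(9)·(6)·(4)·(2)] = 5/18
Sum: 924·(-1/63) + 6·(1/6) + 4·(-1/2) + 378·(15/14) + 2760·(5/18) = 1156

1156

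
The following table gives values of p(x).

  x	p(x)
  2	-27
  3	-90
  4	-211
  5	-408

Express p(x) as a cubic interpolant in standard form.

L_0(x) = (x - 3)(x - 4)(x - 5) / [-6] = -(1/6)x^3 + 2x^2 - (47/6)x + 10
L_1(x) = (x - 2)(x - 4)(x - 5) / [2] = (1/2)x^3 - (11/2)x^2 + 19x - 20
L_2(x) = (x - 2)(x - 3)(x - 5) / [-2] = -(1/2)x^3 + 5x^2 - (31/2)x + 15
L_3(x) = (x - 2)(x - 3)(x - 4) / [6] = (1/6)x^3 - (3/2)x^2 + (13/3)x - 4
p(x) = (-27)·L_0 + (-90)·L_1 + (-211)·L_2 + (-408)·L_3
  (-27)·L_0(x) = (9/2)x^3 - 54x^2 + (423/2)x - 270
  (-90)·L_1(x) = -45x^3 + 495x^2 - 1710x + 1800
  (-211)·L_2(x) = (211/2)x^3 - 1055x^2 + (6541/2)x - 3165
  (-408)·L_3(x) = -68x^3 + 612x^2 - 1768x + 1632
Adding term by term: -3x^3 - 2x^2 + 4x - 3

p(x) = -3x^3 - 2x^2 + 4x - 3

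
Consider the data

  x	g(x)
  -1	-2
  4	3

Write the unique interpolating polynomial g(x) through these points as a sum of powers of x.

g(x) = x - 1

Build the Lagrange basis polynomials:
L_0(x) = (x - 4) / [-5] = -(1/5)x + 4/5
L_1(x) = (x + 1) / [5] = (1/5)x + 1/5
g(x) = (-2)·L_0 + 3·L_1
  (-2)·L_0(x) = (2/5)x - 8/5
  3·L_1(x) = (3/5)x + 3/5
Adding term by term: x - 1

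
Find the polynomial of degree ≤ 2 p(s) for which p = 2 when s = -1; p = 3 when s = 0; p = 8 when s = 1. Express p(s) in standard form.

Newton's divided differences:
p[-1,0] = (3 - 2) / (0 - (-1)) = 1
p[0,1] = (8 - 3) / (1 - 0) = 5
p[-1,0,1] = (5 - 1) / (1 - (-1)) = 2
p(s) = 2 + 1·(s + 1) + 2·(s + 1)s
Expanding: p(s) = 2s^2 + 3s + 3

p(s) = 2s^2 + 3s + 3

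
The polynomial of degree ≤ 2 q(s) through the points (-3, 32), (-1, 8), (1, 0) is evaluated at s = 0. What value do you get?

L_0(0) = (1)·(-1)/[(-2)·(-4)] = -1/8
L_1(0) = (3)·(-1)/[(2)·(-2)] = 3/4
L_2(0) = (3)·(1)/[(4)·(2)] = 3/8
Sum: 32·(-1/8) + 8·(3/4) + 0 = 2

2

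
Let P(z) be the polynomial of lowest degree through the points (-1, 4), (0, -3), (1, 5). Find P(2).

L_0(2) = (2)·(1)/[(-1)·(-2)] = 1
L_1(2) = (3)·(1)/[(1)·(-1)] = -3
L_2(2) = (3)·(2)/[(2)·(1)] = 3
Sum: 4·(1) + (-3)·(-3) + 5·(3) = 28

28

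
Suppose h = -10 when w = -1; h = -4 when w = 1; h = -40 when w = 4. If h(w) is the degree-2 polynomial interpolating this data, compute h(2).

-10

Evaluate each Lagrange basis at w = 2:
L_0(2) = (1)·(-2)/[(-2)·(-5)] = -1/5
L_1(2) = (3)·(-2)/[(2)·(-3)] = 1
L_2(2) = (3)·(1)/[(5)·(3)] = 1/5
Sum: (-10)·(-1/5) + (-4)·(1) + (-40)·(1/5) = -10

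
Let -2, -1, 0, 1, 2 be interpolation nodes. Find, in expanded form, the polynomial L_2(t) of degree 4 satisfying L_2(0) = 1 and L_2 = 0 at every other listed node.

L_2(t) = (1/4)t^4 - (5/4)t^2 + 1

L_2(t) = (t + 2)(t + 1)(t - 1)(t - 2) / [(2)·(1)·(-1)·(-2)]
       = (t^4 - 5t^2 + 4) / (4)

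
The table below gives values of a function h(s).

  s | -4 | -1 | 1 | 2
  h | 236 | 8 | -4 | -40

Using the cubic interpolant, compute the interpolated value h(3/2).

Using Newton's divided-difference form:
h[-4,-1] = (8 - 236) / (-1 - (-4)) = -76
h[-1,1] = (-4 - 8) / (1 - (-1)) = -6
h[1,2] = (-40 - (-4)) / (2 - 1) = -36
h[-4,-1,1] = (-6 - (-76)) / (1 - (-4)) = 14
h[-1,1,2] = (-36 - (-6)) / (2 - (-1)) = -10
h[-4,-1,1,2] = (-10 - 14) / (2 - (-4)) = -4
h(3/2) = 236 + (-76)·(11/2) + 14·(11/2)·(5/2) + (-4)·(11/2)·(5/2)·(1/2) = -17

-17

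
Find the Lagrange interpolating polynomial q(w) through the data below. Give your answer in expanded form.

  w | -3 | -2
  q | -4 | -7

Build the Lagrange basis polynomials:
L_0(w) = (w + 2) / [-1] = -w - 2
L_1(w) = (w + 3) / [1] = w + 3
q(w) = (-4)·L_0 + (-7)·L_1
  (-4)·L_0(w) = 4w + 8
  (-7)·L_1(w) = -7w - 21
Adding term by term: -3w - 13

q(w) = -3w - 13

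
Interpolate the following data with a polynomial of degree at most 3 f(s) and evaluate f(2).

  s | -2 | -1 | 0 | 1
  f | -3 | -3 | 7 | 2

-43

Using Newton's divided-difference form:
f[-2,-1] = (-3 - (-3)) / (-1 - (-2)) = 0
f[-1,0] = (7 - (-3)) / (0 - (-1)) = 10
f[0,1] = (2 - 7) / (1 - 0) = -5
f[-2,-1,0] = (10 - 0) / (0 - (-2)) = 5
f[-1,0,1] = (-5 - 10) / (1 - (-1)) = -15/2
f[-2,-1,0,1] = (-15/2 - 5) / (1 - (-2)) = -25/6
f(2) = -3 + 0·(4) + 5·(4)·(3) + (-25/6)·(4)·(3)·(2) = -43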